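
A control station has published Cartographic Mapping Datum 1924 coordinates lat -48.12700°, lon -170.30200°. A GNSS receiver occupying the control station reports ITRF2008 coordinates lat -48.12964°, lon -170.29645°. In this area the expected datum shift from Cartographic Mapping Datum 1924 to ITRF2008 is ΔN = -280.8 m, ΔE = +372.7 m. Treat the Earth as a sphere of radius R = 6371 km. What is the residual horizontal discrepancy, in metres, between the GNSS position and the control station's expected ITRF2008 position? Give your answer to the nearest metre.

Observed coordinate differences: Δφ = -0.00264°, Δλ = +0.00555°.
Converting to metres (1° lat = 111195 m, cos φ = 0.667482): observed ΔN = -293.6 m, observed ΔE = 411.9 m.
Subtracting the expected shift leaves a residual of -293.6 − (-280.8) = -12.8 m north and 411.9 − (372.7) = 39.2 m east.
Residual distance = √((-12.8)² + 39.2²) = 41.2 m.

41 m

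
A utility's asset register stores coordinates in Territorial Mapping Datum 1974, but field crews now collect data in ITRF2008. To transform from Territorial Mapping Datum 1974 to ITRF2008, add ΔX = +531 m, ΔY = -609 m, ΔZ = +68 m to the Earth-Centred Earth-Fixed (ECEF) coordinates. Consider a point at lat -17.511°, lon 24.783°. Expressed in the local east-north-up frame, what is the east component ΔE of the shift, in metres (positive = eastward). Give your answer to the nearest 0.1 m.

At φ = -17.511°, λ = 24.783°: sin φ = -0.300889, cos φ = 0.953659, sin λ = 0.419183, cos λ = 0.907902.
ΔE = −sin λ·ΔX + cos λ·ΔY = −(0.419183)·(531) + (0.907902)·(-609) = -775.50 m.

ΔE = -775.5 m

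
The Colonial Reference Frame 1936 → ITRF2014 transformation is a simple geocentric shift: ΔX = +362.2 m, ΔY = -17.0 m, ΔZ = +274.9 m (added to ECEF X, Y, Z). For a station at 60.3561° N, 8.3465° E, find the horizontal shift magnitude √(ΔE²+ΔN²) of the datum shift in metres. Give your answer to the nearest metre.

187 m

At φ = 60.3561°, λ = 8.3465°: sin φ = 0.869116, cos φ = 0.494608, sin λ = 0.145159, cos λ = 0.989408.
ΔE = −sin λ·ΔX + cos λ·ΔY = −(0.145159)·(362.2) + (0.989408)·(-17.0) = -69.40 m.
ΔN = −sin φ cos λ·ΔX − sin φ sin λ·ΔY + cos φ·ΔZ = −(0.869116)(0.989408)(362.2) − (0.869116)(0.145159)(-17.0) + (0.494608)(274.9) = -173.35 m.
Horizontal magnitude = √(ΔE² + ΔN²) = √((-69.40)² + (-173.35)²) = 186.72 m.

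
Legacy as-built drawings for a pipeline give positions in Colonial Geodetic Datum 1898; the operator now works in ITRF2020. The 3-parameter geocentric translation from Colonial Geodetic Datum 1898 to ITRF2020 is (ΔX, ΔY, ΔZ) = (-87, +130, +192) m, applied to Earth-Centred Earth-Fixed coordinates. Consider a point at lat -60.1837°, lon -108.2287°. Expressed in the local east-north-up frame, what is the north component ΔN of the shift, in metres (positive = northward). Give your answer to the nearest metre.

The local north axis is (−sin φ cos λ, −sin φ sin λ, cos φ), giving ΔN = 23.612 − 107.131 + 95.466 = 11.95 m.

ΔN = 12 m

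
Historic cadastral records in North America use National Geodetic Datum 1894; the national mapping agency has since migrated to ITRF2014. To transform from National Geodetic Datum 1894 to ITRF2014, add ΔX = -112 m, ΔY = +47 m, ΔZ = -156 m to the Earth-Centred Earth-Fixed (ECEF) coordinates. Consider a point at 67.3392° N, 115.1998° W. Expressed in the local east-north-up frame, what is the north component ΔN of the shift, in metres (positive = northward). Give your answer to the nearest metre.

ΔN = -65 m

At φ = 67.3392°, λ = -115.1998°: sin φ = 0.922802, cos φ = 0.385275, sin λ = -0.904829, cos λ = -0.425776.
ΔN = −sin φ cos λ·ΔX − sin φ sin λ·ΔY + cos φ·ΔZ = −(0.922802)(-0.425776)(-112) − (0.922802)(-0.904829)(47) + (0.385275)(-156) = -64.86 m.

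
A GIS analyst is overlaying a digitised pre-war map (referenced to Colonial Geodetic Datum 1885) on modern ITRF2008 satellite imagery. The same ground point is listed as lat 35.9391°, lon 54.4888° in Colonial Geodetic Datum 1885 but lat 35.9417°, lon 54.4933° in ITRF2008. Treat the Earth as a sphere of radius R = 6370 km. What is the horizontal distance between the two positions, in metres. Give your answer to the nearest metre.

Δφ = 35.9417° − 35.9391° = +0.0026°; Δλ = 54.4933° − 54.4888° = +0.0045°.
1° along a meridian = πR/180 = 111177 m.
ΔN = Δφ × 111177 = 289.1 m; ΔE = Δλ × 111177 × cos(35.9391°) = +0.0045 × 111177 × 0.809641 = 405.1 m.
Distance = √(ΔE² + ΔN²) = √(405.1² + 289.1²) = 497.6 m.

498 m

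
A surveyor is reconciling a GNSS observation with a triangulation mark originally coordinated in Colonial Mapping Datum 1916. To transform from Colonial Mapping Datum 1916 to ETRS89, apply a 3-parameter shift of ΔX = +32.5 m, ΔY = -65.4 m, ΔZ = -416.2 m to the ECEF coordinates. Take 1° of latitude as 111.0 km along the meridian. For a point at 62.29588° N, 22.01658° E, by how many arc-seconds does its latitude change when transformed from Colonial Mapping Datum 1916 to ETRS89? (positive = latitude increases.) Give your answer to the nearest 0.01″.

sin φ = 0.885360, cos φ = 0.464906, sin λ = 0.374875, cos λ = 0.927075.
North component: ΔN = −sin φ cos λ·ΔX − sin φ sin λ·ΔY + cos φ·ΔZ = −(0.885360)(0.927075)(32.5) − (0.885360)(0.374875)(-65.4) + (0.464906)(-416.2) = -198.46 m.
1° of latitude spans 111000 m, so Δφ = -198.46 / 111000 × 3600 = -6.437″.

Δφ = -6.44″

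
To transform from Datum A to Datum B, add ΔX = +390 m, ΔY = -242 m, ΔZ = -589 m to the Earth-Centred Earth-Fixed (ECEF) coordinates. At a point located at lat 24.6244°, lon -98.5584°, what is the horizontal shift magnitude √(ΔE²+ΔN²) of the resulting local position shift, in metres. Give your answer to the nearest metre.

The local east axis at (φ, λ) is (−sin λ, cos λ, 0), so ΔE = −sin(-98.5584°)·390 + cos(-98.5584°)·(-242) = 421.67 m.
The local north axis is (−sin φ cos λ, −sin φ sin λ, cos φ), giving ΔN = 24.183 − 99.711 − 535.436 = -610.96 m.
Horizontal magnitude = √(ΔE² + ΔN²) = √(421.67² + (-610.96)²) = 742.35 m.

742 m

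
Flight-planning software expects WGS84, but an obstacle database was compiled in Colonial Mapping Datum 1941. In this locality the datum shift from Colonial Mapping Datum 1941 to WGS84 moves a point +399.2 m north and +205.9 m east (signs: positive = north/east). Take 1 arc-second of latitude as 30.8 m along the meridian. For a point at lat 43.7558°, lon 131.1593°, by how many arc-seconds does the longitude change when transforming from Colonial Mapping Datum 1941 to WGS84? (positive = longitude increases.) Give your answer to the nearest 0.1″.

At latitude 43.7558°, cos φ = 0.722294.
1″ of longitude at this latitude = 30.80 × cos φ = 22.2467 m, so Δλ = 205.9 / 22.2467 = 9.255″.

Δλ = 9.3″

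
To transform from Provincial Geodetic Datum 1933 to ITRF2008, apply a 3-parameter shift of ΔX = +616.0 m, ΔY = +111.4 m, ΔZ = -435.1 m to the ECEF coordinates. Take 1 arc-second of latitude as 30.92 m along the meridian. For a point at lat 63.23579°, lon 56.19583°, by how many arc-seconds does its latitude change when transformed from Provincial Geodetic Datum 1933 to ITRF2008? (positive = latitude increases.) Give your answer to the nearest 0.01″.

sin φ = 0.892867, cos φ = 0.450320, sin λ = 0.830944, cos λ = 0.556356.
North component: ΔN = −sin φ cos λ·ΔX − sin φ sin λ·ΔY + cos φ·ΔZ = −(0.892867)(0.556356)(616.0) − (0.892867)(0.830944)(111.4) + (0.450320)(-435.1) = -584.58 m.
1° of latitude spans 3600 × 30.92 = 111312 m, so Δφ = -584.58 / 111312 × 3600 = -18.906″.

Δφ = -18.91″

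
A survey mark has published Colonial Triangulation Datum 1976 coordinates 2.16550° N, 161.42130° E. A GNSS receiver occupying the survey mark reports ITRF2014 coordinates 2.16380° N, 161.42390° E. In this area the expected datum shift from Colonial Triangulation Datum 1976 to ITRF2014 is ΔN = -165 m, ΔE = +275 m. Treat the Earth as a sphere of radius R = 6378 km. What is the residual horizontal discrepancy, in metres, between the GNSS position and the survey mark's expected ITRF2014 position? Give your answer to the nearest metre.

Observed coordinate differences: Δφ = -0.00170°, Δλ = +0.00260°.
Converting to metres (1° lat = 111317 m, cos φ = 0.999286): observed ΔN = -189.2 m, observed ΔE = 289.2 m.
Subtracting the expected shift leaves a residual of -189.2 − (-165) = -24.2 m north and 289.2 − (275) = 14.2 m east.
Residual distance = √((-24.2)² + 14.2²) = 28.1 m.

28 m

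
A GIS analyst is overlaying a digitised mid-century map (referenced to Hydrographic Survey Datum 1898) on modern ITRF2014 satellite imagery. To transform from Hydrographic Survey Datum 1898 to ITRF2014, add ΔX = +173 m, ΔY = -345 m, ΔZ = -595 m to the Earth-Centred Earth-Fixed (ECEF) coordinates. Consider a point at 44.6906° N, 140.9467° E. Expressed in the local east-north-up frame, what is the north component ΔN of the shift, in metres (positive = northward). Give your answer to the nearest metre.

At φ = 44.6906°, λ = 140.9467°: sin φ = 0.703278, cos φ = 0.710915, sin λ = 0.630043, cos λ = -0.776560.
ΔN = −sin φ cos λ·ΔX − sin φ sin λ·ΔY + cos φ·ΔZ = −(0.703278)(-0.776560)(173) − (0.703278)(0.630043)(-345) + (0.710915)(-595) = -175.64 m.

ΔN = -176 m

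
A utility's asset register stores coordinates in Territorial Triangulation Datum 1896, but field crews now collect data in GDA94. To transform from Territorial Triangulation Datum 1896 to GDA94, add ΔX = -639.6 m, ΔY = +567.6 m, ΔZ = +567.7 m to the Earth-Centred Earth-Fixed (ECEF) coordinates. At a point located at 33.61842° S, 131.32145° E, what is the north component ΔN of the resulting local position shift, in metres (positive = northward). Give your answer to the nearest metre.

ΔN = 943 m

At φ = -33.61842°, λ = 131.32145°: sin φ = -0.553659, cos φ = 0.832743, sin λ = 0.751017, cos λ = -0.660283.
ΔN = −sin φ cos λ·ΔX − sin φ sin λ·ΔY + cos φ·ΔZ = −(-0.553659)(-0.660283)(-639.6) − (-0.553659)(0.751017)(567.6) + (0.832743)(567.7) = 942.58 m.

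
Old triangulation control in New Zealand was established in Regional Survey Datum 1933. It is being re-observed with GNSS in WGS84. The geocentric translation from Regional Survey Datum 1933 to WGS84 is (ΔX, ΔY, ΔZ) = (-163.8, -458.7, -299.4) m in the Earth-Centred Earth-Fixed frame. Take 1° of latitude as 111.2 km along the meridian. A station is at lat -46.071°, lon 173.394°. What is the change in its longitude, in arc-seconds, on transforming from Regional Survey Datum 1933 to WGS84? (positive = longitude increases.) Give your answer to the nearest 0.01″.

sin φ = -0.720200, cos φ = 0.693766, sin λ = 0.115041, cos λ = -0.993361.
East component: ΔE = −sin λ·ΔX + cos λ·ΔY = −(0.115041)(-163.8) + (-0.993361)(-458.7) = 474.50 m.
1° of latitude spans 111200 m; at latitude φ, 1° of longitude spans that × cos φ = 77146.8 m, so Δλ = 474.50 / 77146.8 × 3600 = 22.142″.

Δλ = 22.14″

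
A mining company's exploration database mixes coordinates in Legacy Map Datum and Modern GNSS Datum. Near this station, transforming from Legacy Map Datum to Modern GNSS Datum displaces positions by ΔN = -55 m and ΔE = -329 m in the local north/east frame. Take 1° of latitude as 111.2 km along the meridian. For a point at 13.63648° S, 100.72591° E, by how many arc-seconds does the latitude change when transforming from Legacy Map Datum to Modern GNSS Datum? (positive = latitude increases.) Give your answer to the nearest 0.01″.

Δφ = -1.78″

1° of latitude = 111.2 km, so Δφ = -55.0 / 111200 = -0.0004946° = -1.781″.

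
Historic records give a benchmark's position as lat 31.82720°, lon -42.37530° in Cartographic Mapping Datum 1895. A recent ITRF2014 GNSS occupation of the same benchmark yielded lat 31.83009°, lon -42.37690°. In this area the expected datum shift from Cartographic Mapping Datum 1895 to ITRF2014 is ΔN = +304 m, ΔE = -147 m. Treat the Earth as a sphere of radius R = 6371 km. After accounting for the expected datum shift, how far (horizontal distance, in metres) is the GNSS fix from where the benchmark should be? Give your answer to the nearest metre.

Observed coordinate differences: Δφ = +0.00289°, Δλ = -0.00160°.
Converting to metres (1° lat = 111195 m, cos φ = 0.849642): observed ΔN = 321.4 m, observed ΔE = -151.2 m.
Subtracting the expected shift leaves a residual of 321.4 − (304) = 17.4 m north and -151.2 − (-147) = -4.2 m east.
Residual distance = √(17.4² + (-4.2)²) = 17.8 m.

18 m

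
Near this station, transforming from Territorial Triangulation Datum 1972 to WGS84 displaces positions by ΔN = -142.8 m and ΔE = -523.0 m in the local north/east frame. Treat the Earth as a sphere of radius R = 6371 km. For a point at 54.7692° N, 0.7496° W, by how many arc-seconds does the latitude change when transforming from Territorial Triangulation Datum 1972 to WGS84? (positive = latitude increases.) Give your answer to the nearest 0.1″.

On a sphere of radius R, 1 rad of latitude = R, so Δφ = ΔN / R = -142.8 / 6371000 = -2.2414e-05 rad = -4.623″.

Δφ = -4.6″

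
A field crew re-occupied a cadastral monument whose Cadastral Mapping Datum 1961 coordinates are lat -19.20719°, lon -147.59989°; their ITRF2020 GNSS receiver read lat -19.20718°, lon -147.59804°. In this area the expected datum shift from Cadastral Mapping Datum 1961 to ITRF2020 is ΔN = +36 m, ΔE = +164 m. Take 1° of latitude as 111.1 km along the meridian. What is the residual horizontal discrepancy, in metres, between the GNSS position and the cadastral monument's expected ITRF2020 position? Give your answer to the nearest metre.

Observed coordinate differences: Δφ = +0.00001°, Δλ = +0.00185°.
Converting to metres (1° lat = 111100 m, cos φ = 0.944335): observed ΔN = 1.1 m, observed ΔE = 194.1 m.
Subtracting the expected shift leaves a residual of 1.1 − (36) = -34.9 m north and 194.1 − (164) = 30.1 m east.
Residual distance = √((-34.9)² + 30.1²) = 46.1 m.

46 m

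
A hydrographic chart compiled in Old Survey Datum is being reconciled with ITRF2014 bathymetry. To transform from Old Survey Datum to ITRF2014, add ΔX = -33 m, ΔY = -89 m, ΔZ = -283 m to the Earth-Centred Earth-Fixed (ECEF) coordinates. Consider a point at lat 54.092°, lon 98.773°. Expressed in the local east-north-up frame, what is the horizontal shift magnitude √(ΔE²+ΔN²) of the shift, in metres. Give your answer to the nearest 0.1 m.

109.1 m

The local east axis at (φ, λ) is (−sin λ, cos λ, 0), so ΔE = −sin(98.773°)·(-33) + cos(98.773°)·(-89) = 46.19 m.
The local north axis is (−sin φ cos λ, −sin φ sin λ, cos φ), giving ΔN = -4.077 + 71.243 − 165.975 = -98.81 m.
Horizontal magnitude = √(ΔE² + ΔN²) = √(46.19² + (-98.81)²) = 109.07 m.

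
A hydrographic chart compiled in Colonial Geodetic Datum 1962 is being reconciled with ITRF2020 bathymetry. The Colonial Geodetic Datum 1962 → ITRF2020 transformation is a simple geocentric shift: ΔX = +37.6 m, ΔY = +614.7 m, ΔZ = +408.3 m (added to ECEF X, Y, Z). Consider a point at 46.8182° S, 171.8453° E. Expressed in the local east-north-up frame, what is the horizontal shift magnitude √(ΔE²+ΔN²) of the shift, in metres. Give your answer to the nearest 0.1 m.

At φ = -46.8182°, λ = 171.8453°: sin φ = -0.729186, cos φ = 0.684316, sin λ = 0.141846, cos λ = -0.989889.
ΔE = −sin λ·ΔX + cos λ·ΔY = −(0.141846)·(37.6) + (-0.989889)·(614.7) = -613.82 m.
ΔN = −sin φ cos λ·ΔX − sin φ sin λ·ΔY + cos φ·ΔZ = −(-0.729186)(-0.989889)(37.6) − (-0.729186)(0.141846)(614.7) + (0.684316)(408.3) = 315.85 m.
Horizontal magnitude = √(ΔE² + ΔN²) = √((-613.82)² + 315.85²) = 690.31 m.

690.3 m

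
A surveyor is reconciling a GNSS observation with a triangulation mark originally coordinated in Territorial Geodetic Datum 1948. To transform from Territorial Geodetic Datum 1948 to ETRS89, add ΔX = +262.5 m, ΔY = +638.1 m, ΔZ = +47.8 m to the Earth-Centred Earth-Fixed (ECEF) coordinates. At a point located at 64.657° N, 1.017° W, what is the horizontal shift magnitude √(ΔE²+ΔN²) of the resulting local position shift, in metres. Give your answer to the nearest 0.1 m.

675.0 m

At φ = 64.657°, λ = -1.017°: sin φ = 0.903762, cos φ = 0.428036, sin λ = -0.017749, cos λ = 0.999842.
ΔE = −sin λ·ΔX + cos λ·ΔY = −(-0.017749)·(262.5) + (0.999842)·(638.1) = 642.66 m.
ΔN = −sin φ cos λ·ΔX − sin φ sin λ·ΔY + cos φ·ΔZ = −(0.903762)(0.999842)(262.5) − (0.903762)(-0.017749)(638.1) + (0.428036)(47.8) = -206.50 m.
Horizontal magnitude = √(ΔE² + ΔN²) = √(642.66² + (-206.50)²) = 675.02 m.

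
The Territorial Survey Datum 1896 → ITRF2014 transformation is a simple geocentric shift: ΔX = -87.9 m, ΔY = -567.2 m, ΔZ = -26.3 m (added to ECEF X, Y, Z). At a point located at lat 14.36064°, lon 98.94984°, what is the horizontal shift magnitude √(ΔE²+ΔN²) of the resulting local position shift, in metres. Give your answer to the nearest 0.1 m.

206.8 m

The local east axis at (φ, λ) is (−sin λ, cos λ, 0), so ΔE = −sin(98.94984°)·(-87.9) + cos(98.94984°)·(-567.2) = 175.07 m.
The local north axis is (−sin φ cos λ, −sin φ sin λ, cos φ), giving ΔN = -3.392 + 138.967 − 25.478 = 110.10 m.
Horizontal magnitude = √(ΔE² + ΔN²) = √(175.07² + 110.10²) = 206.81 m.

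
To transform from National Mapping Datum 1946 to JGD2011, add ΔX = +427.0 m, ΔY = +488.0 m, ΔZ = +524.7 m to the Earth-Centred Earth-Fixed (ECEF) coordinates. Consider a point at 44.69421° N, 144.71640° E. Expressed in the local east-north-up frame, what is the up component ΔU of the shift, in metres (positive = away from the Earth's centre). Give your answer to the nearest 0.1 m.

ΔU = 321.6 m

The local up (radial) axis is (cos φ cos λ, cos φ sin λ, sin φ), giving ΔU = -247.782 + 200.381 + 369.034 = 321.63 m.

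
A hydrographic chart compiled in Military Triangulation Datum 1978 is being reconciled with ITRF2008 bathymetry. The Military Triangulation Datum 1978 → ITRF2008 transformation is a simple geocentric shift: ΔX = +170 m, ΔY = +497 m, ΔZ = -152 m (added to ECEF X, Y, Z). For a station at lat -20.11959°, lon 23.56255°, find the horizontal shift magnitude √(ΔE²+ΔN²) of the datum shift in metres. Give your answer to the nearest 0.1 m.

At φ = -20.11959°, λ = 23.56255°: sin φ = -0.343981, cos φ = 0.938977, sin λ = 0.399750, cos λ = 0.916624.
ΔE = −sin λ·ΔX + cos λ·ΔY = −(0.399750)·(170) + (0.916624)·(497) = 387.60 m.
ΔN = −sin φ cos λ·ΔX − sin φ sin λ·ΔY + cos φ·ΔZ = −(-0.343981)(0.916624)(170) − (-0.343981)(0.399750)(497) + (0.938977)(-152) = -20.78 m.
Horizontal magnitude = √(ΔE² + ΔN²) = √(387.60² + (-20.78)²) = 388.16 m.

388.2 m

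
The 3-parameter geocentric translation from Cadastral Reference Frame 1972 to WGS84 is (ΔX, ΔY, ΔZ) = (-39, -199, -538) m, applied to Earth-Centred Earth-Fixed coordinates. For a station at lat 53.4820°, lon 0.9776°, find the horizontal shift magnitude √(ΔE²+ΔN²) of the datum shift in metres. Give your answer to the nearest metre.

348 m

At φ = 53.4820°, λ = 0.9776°: sin φ = 0.803670, cos φ = 0.595075, sin λ = 0.017062, cos λ = 0.999854.
ΔE = −sin λ·ΔX + cos λ·ΔY = −(0.017062)·(-39) + (0.999854)·(-199) = -198.31 m.
ΔN = −sin φ cos λ·ΔX − sin φ sin λ·ΔY + cos φ·ΔZ = −(0.803670)(0.999854)(-39) − (0.803670)(0.017062)(-199) + (0.595075)(-538) = -286.08 m.
Horizontal magnitude = √(ΔE² + ΔN²) = √((-198.31)² + (-286.08)²) = 348.09 m.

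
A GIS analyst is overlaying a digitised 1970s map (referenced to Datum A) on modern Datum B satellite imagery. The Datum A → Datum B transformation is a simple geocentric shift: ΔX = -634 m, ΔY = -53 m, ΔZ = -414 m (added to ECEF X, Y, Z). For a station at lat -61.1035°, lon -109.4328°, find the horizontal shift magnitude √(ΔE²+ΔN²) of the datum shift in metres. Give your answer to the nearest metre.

581 m

At φ = -61.1035°, λ = -109.4328°: sin φ = -0.875494, cos φ = 0.483229, sin λ = -0.943032, cos λ = -0.332701.
ΔE = −sin λ·ΔX + cos λ·ΔY = −(-0.943032)·(-634) + (-0.332701)·(-53) = -580.25 m.
ΔN = −sin φ cos λ·ΔX − sin φ sin λ·ΔY + cos φ·ΔZ = −(-0.875494)(-0.332701)(-634) − (-0.875494)(-0.943032)(-53) + (0.483229)(-414) = 28.37 m.
Horizontal magnitude = √(ΔE² + ΔN²) = √((-580.25)² + 28.37²) = 580.94 m.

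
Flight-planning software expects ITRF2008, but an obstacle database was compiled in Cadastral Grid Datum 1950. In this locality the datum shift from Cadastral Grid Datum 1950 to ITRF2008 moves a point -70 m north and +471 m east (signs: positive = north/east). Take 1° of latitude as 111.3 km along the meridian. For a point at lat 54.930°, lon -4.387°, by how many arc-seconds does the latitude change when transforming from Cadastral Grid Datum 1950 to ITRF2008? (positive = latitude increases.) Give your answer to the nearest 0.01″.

Δφ = -2.26″

1° of latitude = 111.3 km, so Δφ = -70.0 / 111300 = -0.0006289° = -2.264″.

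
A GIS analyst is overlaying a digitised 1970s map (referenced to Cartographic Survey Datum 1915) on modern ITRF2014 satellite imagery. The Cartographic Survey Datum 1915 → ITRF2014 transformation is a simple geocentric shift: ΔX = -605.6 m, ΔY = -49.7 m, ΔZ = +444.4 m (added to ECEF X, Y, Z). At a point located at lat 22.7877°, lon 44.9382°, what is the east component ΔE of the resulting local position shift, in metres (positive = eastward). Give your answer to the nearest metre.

ΔE = 393 m

The local east axis at (φ, λ) is (−sin λ, cos λ, 0), so ΔE = −sin(44.9382°)·(-605.6) + cos(44.9382°)·(-49.7) = 392.58 m.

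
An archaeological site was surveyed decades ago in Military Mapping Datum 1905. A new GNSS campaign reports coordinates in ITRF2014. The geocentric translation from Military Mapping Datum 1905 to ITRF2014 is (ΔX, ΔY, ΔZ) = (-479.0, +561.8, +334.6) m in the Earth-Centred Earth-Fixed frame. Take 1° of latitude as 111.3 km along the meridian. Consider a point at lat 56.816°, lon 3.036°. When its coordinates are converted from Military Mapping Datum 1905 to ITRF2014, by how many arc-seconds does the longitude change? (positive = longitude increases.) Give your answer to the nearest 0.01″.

Δλ = 34.65″

sin φ = 0.836917, cos φ = 0.547330, sin λ = 0.052963, cos λ = 0.998596.
East component: ΔE = −sin λ·ΔX + cos λ·ΔY = −(0.052963)(-479.0) + (0.998596)(561.8) = 586.38 m.
1° of latitude spans 111300 m; at latitude φ, 1° of longitude spans that × cos φ = 60917.8 m, so Δλ = 586.38 / 60917.8 × 3600 = 34.653″.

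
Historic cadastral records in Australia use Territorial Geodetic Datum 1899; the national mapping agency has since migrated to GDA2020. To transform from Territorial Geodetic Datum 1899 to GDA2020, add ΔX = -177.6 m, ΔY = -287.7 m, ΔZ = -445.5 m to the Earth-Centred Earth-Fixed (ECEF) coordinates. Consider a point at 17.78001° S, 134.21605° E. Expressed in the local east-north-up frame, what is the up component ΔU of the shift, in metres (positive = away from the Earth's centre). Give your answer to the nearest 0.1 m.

ΔU = 57.6 m

At φ = -17.78001°, λ = 134.21605°: sin φ = -0.305363, cos φ = 0.952236, sin λ = 0.716715, cos λ = -0.697366.
ΔU = cos φ cos λ·ΔX + cos φ sin λ·ΔY + sin φ·ΔZ = (0.952236)(-0.697366)(-177.6) + (0.952236)(0.716715)(-287.7) + (-0.305363)(-445.5) = 57.63 m.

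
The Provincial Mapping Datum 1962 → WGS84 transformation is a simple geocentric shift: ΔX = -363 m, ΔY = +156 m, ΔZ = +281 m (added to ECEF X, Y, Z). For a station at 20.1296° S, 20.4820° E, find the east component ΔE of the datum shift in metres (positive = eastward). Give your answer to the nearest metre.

ΔE = 273 m

At φ = -20.1296°, λ = 20.4820°: sin φ = -0.344145, cos φ = 0.938917, sin λ = 0.349913, cos λ = 0.936782.
ΔE = −sin λ·ΔX + cos λ·ΔY = −(0.349913)·(-363) + (0.936782)·(156) = 273.16 m.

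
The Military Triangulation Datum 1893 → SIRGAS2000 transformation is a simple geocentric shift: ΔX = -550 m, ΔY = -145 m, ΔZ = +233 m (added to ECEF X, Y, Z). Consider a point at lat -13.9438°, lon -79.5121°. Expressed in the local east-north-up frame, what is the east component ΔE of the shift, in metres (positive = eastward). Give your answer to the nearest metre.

ΔE = -567 m

At φ = -13.9438°, λ = -79.5121°: sin φ = -0.240970, cos φ = 0.970533, sin λ = -0.983293, cos λ = 0.182028.
ΔE = −sin λ·ΔX + cos λ·ΔY = −(-0.983293)·(-550) + (0.182028)·(-145) = -567.21 m.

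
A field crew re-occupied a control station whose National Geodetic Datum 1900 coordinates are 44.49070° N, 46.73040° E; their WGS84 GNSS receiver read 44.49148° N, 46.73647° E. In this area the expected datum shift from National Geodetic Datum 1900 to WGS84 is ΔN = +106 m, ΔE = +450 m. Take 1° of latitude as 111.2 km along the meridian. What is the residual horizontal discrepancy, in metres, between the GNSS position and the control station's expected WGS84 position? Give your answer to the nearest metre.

Observed coordinate differences: Δφ = +0.00078°, Δλ = +0.00607°.
Converting to metres (1° lat = 111200 m, cos φ = 0.713364): observed ΔN = 86.7 m, observed ΔE = 481.5 m.
Subtracting the expected shift leaves a residual of 86.7 − (106) = -19.3 m north and 481.5 − (450) = 31.5 m east.
Residual distance = √((-19.3)² + 31.5²) = 36.9 m.

37 m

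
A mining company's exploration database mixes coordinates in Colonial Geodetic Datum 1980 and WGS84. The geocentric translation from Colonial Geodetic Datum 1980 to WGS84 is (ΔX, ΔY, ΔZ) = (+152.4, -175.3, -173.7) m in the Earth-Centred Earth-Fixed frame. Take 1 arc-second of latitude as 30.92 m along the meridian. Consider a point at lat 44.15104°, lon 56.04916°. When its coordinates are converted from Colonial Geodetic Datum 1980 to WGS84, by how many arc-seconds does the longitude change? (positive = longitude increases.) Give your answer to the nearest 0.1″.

Δλ = -10.1″

sin φ = 0.696552, cos φ = 0.717506, sin λ = 0.829517, cos λ = 0.558481.
East component: ΔE = −sin λ·ΔX + cos λ·ΔY = −(0.829517)(152.4) + (0.558481)(-175.3) = -224.32 m.
1° of latitude spans 3600 × 30.92 = 111312 m; at latitude φ, 1° of longitude spans that × cos φ = 79867.0 m, so Δλ = -224.32 / 79867.0 × 3600 = -10.111″.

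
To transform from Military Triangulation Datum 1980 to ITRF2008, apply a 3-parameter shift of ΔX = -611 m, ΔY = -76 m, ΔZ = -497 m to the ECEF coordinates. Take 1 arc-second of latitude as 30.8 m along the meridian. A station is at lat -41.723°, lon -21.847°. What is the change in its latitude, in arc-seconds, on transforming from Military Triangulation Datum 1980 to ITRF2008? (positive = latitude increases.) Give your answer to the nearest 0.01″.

Δφ = -23.69″

sin φ = -0.665530, cos φ = 0.746371, sin λ = -0.372129, cos λ = 0.928181.
North component: ΔN = −sin φ cos λ·ΔX − sin φ sin λ·ΔY + cos φ·ΔZ = −(-0.665530)(0.928181)(-611) − (-0.665530)(-0.372129)(-76) + (0.746371)(-497) = -729.56 m.
1° of latitude spans 3600 × 30.80 = 110880 m, so Δφ = -729.56 / 110880 × 3600 = -23.687″.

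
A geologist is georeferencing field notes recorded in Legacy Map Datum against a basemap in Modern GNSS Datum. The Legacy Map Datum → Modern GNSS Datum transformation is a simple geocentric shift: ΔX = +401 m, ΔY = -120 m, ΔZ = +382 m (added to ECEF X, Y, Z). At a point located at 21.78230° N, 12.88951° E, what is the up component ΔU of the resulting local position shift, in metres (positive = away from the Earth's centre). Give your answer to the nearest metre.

ΔU = 480 m

The local up (radial) axis is (cos φ cos λ, cos φ sin λ, sin φ), giving ΔU = 362.986 − 24.857 + 141.753 = 479.88 m.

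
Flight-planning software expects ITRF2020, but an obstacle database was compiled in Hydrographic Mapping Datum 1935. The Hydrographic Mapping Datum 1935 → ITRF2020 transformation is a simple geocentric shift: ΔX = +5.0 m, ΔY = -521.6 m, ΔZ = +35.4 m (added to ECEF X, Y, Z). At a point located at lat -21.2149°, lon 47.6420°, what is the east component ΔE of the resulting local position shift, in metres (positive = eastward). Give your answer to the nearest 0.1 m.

At φ = -21.2149°, λ = 47.6420°: sin φ = -0.361867, cos φ = 0.932230, sin λ = 0.738949, cos λ = 0.673761.
ΔE = −sin λ·ΔX + cos λ·ΔY = −(0.738949)·(5.0) + (0.673761)·(-521.6) = -355.13 m.

ΔE = -355.1 m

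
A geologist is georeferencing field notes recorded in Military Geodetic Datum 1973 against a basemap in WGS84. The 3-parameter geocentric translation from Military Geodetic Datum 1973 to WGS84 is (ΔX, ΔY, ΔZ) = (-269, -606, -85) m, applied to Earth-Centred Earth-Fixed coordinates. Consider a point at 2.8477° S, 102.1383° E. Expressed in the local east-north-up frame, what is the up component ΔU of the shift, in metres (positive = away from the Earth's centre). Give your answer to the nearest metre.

ΔU = -531 m

At φ = -2.8477°, λ = 102.1383°: sin φ = -0.049681, cos φ = 0.998765, sin λ = 0.977643, cos λ = -0.210272.
ΔU = cos φ cos λ·ΔX + cos φ sin λ·ΔY + sin φ·ΔZ = (0.998765)(-0.210272)(-269) + (0.998765)(0.977643)(-606) + (-0.049681)(-85) = -531.00 m.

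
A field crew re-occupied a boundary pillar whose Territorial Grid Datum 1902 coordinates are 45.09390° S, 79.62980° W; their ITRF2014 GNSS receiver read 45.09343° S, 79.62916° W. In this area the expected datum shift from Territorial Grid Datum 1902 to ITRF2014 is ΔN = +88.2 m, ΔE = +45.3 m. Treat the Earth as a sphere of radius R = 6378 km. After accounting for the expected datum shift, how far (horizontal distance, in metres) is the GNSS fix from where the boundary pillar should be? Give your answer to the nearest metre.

Observed coordinate differences: Δφ = +0.00047°, Δλ = +0.00064°.
Converting to metres (1° lat = 111317 m, cos φ = 0.705947): observed ΔN = 52.3 m, observed ΔE = 50.3 m.
Subtracting the expected shift leaves a residual of 52.3 − (88.2) = -35.9 m north and 50.3 − (45.3) = 5.0 m east.
Residual distance = √((-35.9)² + 5.0²) = 36.2 m.

36 m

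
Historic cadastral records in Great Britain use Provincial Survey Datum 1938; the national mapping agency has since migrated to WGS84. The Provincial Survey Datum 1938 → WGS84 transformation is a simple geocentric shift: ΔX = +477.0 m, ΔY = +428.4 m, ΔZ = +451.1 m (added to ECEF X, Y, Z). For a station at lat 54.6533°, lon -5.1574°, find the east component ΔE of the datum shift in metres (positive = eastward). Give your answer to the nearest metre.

ΔE = 470 m

At φ = 54.6533°, λ = -5.1574°: sin φ = 0.815666, cos φ = 0.578523, sin λ = -0.089892, cos λ = 0.995952.
ΔE = −sin λ·ΔX + cos λ·ΔY = −(-0.089892)·(477.0) + (0.995952)·(428.4) = 469.54 m.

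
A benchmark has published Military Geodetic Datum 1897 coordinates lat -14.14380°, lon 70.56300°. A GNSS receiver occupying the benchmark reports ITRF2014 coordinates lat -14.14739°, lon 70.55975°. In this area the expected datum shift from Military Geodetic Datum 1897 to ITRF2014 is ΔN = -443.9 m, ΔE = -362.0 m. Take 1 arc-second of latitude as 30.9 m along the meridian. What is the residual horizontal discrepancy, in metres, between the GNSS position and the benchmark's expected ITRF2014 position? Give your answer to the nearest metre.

46 m

Observed coordinate differences: Δφ = -0.00359°, Δλ = -0.00325°.
Converting to metres (1° lat = 111240 m, cos φ = 0.969685): observed ΔN = -399.4 m, observed ΔE = -350.6 m.
Subtracting the expected shift leaves a residual of -399.4 − (-443.9) = 44.5 m north and -350.6 − (-362.0) = 11.4 m east.
Residual distance = √(44.5² + 11.4²) = 46.0 m.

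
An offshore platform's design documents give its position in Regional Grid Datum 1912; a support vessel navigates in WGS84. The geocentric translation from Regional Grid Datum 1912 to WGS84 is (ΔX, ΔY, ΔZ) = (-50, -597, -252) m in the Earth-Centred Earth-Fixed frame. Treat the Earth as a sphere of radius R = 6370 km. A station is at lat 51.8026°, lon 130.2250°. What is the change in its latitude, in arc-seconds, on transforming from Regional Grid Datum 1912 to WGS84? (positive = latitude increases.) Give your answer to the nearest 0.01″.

sin φ = 0.785885, cos φ = 0.618373, sin λ = 0.763514, cos λ = -0.645791.
North component: ΔN = −sin φ cos λ·ΔX − sin φ sin λ·ΔY + cos φ·ΔZ = −(0.785885)(-0.645791)(-50) − (0.785885)(0.763514)(-597) + (0.618373)(-252) = 177.01 m.
1° of latitude spans πR/180 = 111177 m, so Δφ = 177.01 / 111177 × 3600 = 5.732″.

Δφ = 5.73″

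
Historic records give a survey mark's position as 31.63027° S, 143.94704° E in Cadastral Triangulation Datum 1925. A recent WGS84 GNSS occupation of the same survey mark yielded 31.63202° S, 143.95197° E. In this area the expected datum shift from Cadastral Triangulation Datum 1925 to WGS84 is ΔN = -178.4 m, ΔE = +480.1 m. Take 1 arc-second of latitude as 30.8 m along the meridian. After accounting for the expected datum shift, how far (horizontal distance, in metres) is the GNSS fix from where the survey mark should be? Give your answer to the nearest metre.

21 m

Observed coordinate differences: Δφ = -0.00175°, Δλ = +0.00493°.
Converting to metres (1° lat = 110880 m, cos φ = 0.851450): observed ΔN = -194.0 m, observed ΔE = 465.4 m.
Subtracting the expected shift leaves a residual of -194.0 − (-178.4) = -15.6 m north and 465.4 − (480.1) = -14.7 m east.
Residual distance = √((-15.6)² + (-14.7)²) = 21.4 m.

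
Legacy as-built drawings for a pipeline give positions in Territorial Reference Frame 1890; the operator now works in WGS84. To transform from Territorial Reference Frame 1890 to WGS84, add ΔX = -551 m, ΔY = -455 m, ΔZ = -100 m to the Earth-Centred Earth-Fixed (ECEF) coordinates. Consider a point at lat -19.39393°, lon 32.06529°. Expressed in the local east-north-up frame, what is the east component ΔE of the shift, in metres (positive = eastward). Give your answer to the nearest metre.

At φ = -19.39393°, λ = 32.06529°: sin φ = -0.332061, cos φ = 0.943258, sin λ = 0.530885, cos λ = 0.847444.
ΔE = −sin λ·ΔX + cos λ·ΔY = −(0.530885)·(-551) + (0.847444)·(-455) = -93.07 m.

ΔE = -93 m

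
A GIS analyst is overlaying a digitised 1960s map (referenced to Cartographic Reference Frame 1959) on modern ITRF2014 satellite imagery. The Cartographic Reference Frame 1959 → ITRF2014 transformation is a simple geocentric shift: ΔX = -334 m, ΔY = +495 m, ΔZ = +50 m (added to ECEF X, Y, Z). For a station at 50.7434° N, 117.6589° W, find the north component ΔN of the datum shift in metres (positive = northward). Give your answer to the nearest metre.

ΔN = 251 m

At φ = 50.7434°, λ = -117.6589°: sin φ = 0.774320, cos φ = 0.632795, sin λ = -0.885727, cos λ = -0.464207.
ΔN = −sin φ cos λ·ΔX − sin φ sin λ·ΔY + cos φ·ΔZ = −(0.774320)(-0.464207)(-334) − (0.774320)(-0.885727)(495) + (0.632795)(50) = 251.07 m.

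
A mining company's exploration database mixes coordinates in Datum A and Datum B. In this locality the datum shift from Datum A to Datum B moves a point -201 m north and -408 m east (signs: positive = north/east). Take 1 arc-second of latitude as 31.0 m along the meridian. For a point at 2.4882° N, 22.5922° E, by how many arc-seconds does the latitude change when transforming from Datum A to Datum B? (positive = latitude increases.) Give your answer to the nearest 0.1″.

1″ of latitude = 31.00 m, so Δφ = -201.0 / 31.00 = -6.484″.

Δφ = -6.5″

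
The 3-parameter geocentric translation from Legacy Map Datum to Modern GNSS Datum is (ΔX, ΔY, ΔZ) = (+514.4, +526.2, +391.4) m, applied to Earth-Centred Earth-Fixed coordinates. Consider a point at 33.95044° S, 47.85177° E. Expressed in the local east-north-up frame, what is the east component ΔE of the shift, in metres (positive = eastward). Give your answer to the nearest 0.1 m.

The local east axis at (φ, λ) is (−sin λ, cos λ, 0), so ΔE = −sin(47.85177°)·514.4 + cos(47.85177°)·526.2 = -28.27 m.

ΔE = -28.3 m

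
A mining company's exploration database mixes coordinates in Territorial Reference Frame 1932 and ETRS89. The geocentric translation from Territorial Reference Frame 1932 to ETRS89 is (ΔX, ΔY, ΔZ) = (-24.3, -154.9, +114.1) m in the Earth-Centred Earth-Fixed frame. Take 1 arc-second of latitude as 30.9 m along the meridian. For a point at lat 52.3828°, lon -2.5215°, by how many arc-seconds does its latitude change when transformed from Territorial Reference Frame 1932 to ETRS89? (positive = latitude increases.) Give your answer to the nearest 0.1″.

Δφ = 2.7″

sin φ = 0.792106, cos φ = 0.610383, sin λ = -0.043994, cos λ = 0.999032.
North component: ΔN = −sin φ cos λ·ΔX − sin φ sin λ·ΔY + cos φ·ΔZ = −(0.792106)(0.999032)(-24.3) − (0.792106)(-0.043994)(-154.9) + (0.610383)(114.1) = 83.48 m.
1° of latitude spans 3600 × 30.90 = 111240 m, so Δφ = 83.48 / 111240 × 3600 = 2.701″.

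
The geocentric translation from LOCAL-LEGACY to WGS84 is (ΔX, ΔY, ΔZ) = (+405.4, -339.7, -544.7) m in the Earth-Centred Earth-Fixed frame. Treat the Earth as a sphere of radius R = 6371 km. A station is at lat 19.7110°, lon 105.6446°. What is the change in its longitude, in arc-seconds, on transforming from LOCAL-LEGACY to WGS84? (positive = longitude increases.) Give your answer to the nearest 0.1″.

Δλ = -10.3″

sin φ = 0.337276, cos φ = 0.941406, sin λ = 0.962953, cos λ = -0.269669.
East component: ΔE = −sin λ·ΔX + cos λ·ΔY = −(0.962953)(405.4) + (-0.269669)(-339.7) = -298.77 m.
1° of latitude spans πR/180 = 111195 m; at latitude φ, 1° of longitude spans that × cos φ = 104679.5 m, so Δλ = -298.77 / 104679.5 × 3600 = -10.275″.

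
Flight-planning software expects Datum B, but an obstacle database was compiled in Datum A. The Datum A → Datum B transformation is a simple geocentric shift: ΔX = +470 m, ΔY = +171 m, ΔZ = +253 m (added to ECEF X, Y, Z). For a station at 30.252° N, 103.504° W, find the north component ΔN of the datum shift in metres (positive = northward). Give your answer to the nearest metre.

The local north axis is (−sin φ cos λ, −sin φ sin λ, cos φ), giving ΔN = 55.293 + 83.769 + 218.546 = 357.61 m.

ΔN = 358 m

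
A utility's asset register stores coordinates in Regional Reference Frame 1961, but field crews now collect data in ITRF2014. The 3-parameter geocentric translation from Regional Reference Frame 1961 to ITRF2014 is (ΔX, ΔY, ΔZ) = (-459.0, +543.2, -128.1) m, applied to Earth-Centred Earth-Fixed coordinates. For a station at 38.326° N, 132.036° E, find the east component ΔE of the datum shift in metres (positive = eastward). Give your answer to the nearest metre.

ΔE = -23 m

The local east axis at (φ, λ) is (−sin λ, cos λ, 0), so ΔE = −sin(132.036°)·(-459.0) + cos(132.036°)·543.2 = -22.81 m.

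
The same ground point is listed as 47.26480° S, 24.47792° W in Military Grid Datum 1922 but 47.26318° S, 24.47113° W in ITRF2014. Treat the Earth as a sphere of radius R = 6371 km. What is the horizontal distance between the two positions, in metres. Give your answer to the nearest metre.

Δφ = -47.26318° − -47.26480° = +0.00162°; Δλ = -24.47113° − -24.47792° = +0.00679°.
1° along a meridian = πR/180 = 111195 m.
ΔN = Δφ × 111195 = 180.1 m; ΔE = Δλ × 111195 × cos(-47.26480°) = +0.00679 × 111195 × 0.678611 = 512.4 m.
Distance = √(ΔE² + ΔN²) = √(512.4² + 180.1²) = 543.1 m.

543 m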